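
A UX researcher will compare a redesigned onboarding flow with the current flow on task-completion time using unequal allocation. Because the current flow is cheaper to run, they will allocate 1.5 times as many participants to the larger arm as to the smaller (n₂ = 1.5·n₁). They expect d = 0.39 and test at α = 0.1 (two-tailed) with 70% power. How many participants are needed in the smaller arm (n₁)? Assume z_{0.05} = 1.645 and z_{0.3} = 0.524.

With allocation ratio k = n₂/n₁ = 1.5, Var(x̄₁−x̄₂) = σ²(1/n₁ + 1/(k·n₁)) = σ²·(k+1)/(k·n₁).
So n₁ = (1 + 1/k)·((z_{α/2} + z_β)/d)² = 1.667 × (2.169/0.39)².
n₁ = 1.667 × 30.93 = 51.6.
Round up: n₁ = 52, giving n₂ = 1.5 × 52 = 78.

n₁ = 52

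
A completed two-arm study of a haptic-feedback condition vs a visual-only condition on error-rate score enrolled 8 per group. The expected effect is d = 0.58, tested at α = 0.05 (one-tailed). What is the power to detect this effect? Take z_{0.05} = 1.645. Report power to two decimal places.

For two equal groups, power = Φ(d·√(n/2) − z_{α}).
d·√(n/2) = 0.58 × √(8/2) = 0.58 × 2.000 = 1.160.
z_β = 1.160 − 1.645 = -0.485.
Power = Φ(-0.485) = 0.314.

power ≈ 0.31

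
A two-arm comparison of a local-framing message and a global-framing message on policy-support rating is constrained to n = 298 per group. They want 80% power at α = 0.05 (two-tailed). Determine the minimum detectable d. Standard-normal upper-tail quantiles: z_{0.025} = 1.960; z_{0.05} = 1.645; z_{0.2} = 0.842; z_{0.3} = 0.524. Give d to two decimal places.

For two independent groups of n = 298 each: d_min = (z_{α/2} + z_β)·√(2/n).
z-sum = 1.960 + 0.842 = 2.802.
d_min = 2.802 × √(2/298) = 2.802 × 0.0819 = 0.230.

d_min ≈ 0.23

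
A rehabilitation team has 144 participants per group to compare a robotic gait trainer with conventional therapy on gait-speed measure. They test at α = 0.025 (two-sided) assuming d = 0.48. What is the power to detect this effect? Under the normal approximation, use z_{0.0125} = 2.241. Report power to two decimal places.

For two equal groups, power = Φ(d·√(n/2) − z_{α/2}).
d·√(n/2) = 0.48 × √(144/2) = 0.48 × 8.485 = 4.073.
z_β = 4.073 − 2.241 = 1.832.
Power = Φ(1.832) = 0.967.

power ≈ 0.97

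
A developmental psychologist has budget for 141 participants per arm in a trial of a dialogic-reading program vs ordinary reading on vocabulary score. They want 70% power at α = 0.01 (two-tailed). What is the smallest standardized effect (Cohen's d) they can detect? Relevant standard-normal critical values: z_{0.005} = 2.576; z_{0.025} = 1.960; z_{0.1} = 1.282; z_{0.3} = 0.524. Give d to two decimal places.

d_min ≈ 0.37

For two independent groups of n = 141 each: d_min = (z_{α/2} + z_β)·√(2/n).
z-sum = 2.576 + 0.524 = 3.100.
d_min = 3.100 × √(2/141) = 3.100 × 0.1191 = 0.369.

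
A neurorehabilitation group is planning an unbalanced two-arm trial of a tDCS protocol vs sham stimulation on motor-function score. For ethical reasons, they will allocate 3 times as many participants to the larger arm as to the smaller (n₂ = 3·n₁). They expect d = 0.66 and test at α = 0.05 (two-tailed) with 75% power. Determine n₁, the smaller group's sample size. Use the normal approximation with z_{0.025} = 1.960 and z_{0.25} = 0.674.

n₁ = 22

With allocation ratio k = n₂/n₁ = 3, Var(x̄₁−x̄₂) = σ²(1/n₁ + 1/(k·n₁)) = σ²·(k+1)/(k·n₁).
So n₁ = (1 + 1/k)·((z_{α/2} + z_β)/d)² = 1.333 × (2.634/0.66)².
n₁ = 1.333 × 15.93 = 21.2.
Round up: n₁ = 22, giving n₂ = 3 × 22 = 66.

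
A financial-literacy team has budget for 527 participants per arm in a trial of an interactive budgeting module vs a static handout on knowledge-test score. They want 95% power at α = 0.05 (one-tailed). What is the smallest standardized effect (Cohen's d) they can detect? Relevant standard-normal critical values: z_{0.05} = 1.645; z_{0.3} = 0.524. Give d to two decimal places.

d_min ≈ 0.20

For two independent groups of n = 527 each: d_min = (z_{α} + z_β)·√(2/n).
z-sum = 1.645 + 1.645 = 3.290.
d_min = 3.290 × √(2/527) = 3.290 × 0.0616 = 0.203.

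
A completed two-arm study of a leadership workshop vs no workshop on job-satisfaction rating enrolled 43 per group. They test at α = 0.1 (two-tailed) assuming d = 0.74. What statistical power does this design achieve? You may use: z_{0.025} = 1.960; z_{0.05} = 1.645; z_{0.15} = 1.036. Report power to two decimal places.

For two equal groups, power = Φ(d·√(n/2) − z_{α/2}).
d·√(n/2) = 0.74 × √(43/2) = 0.74 × 4.637 = 3.431.
z_β = 3.431 − 1.645 = 1.786.
Power = Φ(1.786) = 0.963.

power ≈ 0.96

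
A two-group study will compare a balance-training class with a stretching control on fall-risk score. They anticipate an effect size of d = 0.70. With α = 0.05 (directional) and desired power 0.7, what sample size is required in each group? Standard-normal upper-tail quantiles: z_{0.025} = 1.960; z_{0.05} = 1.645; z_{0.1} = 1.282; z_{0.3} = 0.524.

For two independent groups with equal n: n = 2·((z_{α} + z_β) / d)².
z_{α} + z_β = 1.645 + 0.524 = 2.169.
n = 2 × (2.169 / 0.70)² = 2 × 3.099² = 2 × 9.60 = 19.2.
Round up to the next whole participant.

n = 20 per group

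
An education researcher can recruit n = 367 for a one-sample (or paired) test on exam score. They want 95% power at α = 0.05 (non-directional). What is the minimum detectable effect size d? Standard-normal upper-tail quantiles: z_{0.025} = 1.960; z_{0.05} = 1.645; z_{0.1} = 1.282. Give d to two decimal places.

d_min ≈ 0.19

For a single sample (or paired design) of n = 367: d_min = (z_{α/2} + z_β)/√n.
z-sum = 1.960 + 1.645 = 3.605.
d_min = 3.605 / √367 = 3.605 / 19.157 = 0.188.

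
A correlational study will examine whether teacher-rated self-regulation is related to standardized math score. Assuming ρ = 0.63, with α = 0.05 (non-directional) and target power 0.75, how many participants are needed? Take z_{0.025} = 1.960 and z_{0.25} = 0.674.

n = 16

Fisher's z: C = ½·ln((1+r)/(1−r)) = ½·ln(4.4054) = 0.7414.
n = ((z_{α/2} + z_β)/C)² + 3.
(1.960 + 0.674) / 0.7414 = 2.634 / 0.7414 = 3.553.
n = 3.553² + 3 = 12.62 + 3 = 15.6.
Round up.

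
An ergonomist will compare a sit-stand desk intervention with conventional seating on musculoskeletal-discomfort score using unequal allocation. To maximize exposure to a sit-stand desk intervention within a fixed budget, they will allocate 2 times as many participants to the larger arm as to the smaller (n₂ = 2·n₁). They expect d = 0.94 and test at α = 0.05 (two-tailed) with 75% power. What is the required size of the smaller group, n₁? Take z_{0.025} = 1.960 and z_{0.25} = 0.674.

n₁ = 12

With allocation ratio k = n₂/n₁ = 2, Var(x̄₁−x̄₂) = σ²(1/n₁ + 1/(k·n₁)) = σ²·(k+1)/(k·n₁).
So n₁ = (1 + 1/k)·((z_{α/2} + z_β)/d)² = 1.500 × (2.634/0.94)².
n₁ = 1.500 × 7.85 = 11.8.
Round up: n₁ = 12, giving n₂ = 2 × 12 = 24.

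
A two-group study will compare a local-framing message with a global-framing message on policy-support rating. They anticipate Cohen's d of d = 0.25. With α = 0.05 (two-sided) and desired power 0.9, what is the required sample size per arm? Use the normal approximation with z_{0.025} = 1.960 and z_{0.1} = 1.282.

n = 337 per group

For two independent groups with equal n: n = 2·((z_{α/2} + z_β) / d)².
z_{α/2} + z_β = 1.960 + 1.282 = 3.242.
n = 2 × (3.242 / 0.25)² = 2 × 12.968² = 2 × 168.17 = 336.3.
Round up to the next whole participant.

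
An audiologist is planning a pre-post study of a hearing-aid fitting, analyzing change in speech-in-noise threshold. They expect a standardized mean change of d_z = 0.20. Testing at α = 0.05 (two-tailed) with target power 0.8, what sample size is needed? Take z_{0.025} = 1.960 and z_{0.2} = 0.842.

n = 197 pairs

For a paired (one-sample on differences) test: n = ((z_{α/2} + z_β) / d)².
z_{α/2} + z_β = 1.960 + 0.842 = 2.802.
n = (2.802 / 0.20)² = 14.010² = 196.28.
Round up.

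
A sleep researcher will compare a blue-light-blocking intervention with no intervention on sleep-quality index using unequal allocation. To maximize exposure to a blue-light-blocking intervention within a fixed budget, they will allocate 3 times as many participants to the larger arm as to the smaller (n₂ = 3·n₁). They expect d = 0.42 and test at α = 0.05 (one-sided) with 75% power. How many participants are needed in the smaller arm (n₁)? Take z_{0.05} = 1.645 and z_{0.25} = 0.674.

n₁ = 41

With allocation ratio k = n₂/n₁ = 3, Var(x̄₁−x̄₂) = σ²(1/n₁ + 1/(k·n₁)) = σ²·(k+1)/(k·n₁).
So n₁ = (1 + 1/k)·((z_{α} + z_β)/d)² = 1.333 × (2.319/0.42)².
n₁ = 1.333 × 30.49 = 40.6.
Round up: n₁ = 41, giving n₂ = 3 × 41 = 123.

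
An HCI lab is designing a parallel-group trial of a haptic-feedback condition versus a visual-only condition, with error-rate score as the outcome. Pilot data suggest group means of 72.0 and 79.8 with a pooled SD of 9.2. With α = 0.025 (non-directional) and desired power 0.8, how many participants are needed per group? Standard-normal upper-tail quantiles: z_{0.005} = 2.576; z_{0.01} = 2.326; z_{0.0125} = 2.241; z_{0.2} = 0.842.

Cohen's d = |M₁ − M₂| / SD_pooled = |72.0 − 79.8| / 9.2 = 7.8 / 9.2 = 0.848.
For two independent groups with equal n: n = 2·((z_{α/2} + z_β) / d)².
z_{α/2} + z_β = 2.241 + 0.842 = 3.083.
n = 2 × (3.083 / 0.848)² = 2 × 3.636² = 2 × 13.22 = 26.4.
Round up to the next whole participant.

n = 27 per group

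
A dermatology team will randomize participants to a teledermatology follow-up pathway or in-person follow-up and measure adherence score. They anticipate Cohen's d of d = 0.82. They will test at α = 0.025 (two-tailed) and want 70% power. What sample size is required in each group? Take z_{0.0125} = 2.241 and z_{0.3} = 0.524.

n = 23 per group

For two independent groups with equal n: n = 2·((z_{α/2} + z_β) / d)².
z_{α/2} + z_β = 2.241 + 0.524 = 2.765.
n = 2 × (2.765 / 0.82)² = 2 × 3.372² = 2 × 11.37 = 22.7.
Round up to the next whole participant.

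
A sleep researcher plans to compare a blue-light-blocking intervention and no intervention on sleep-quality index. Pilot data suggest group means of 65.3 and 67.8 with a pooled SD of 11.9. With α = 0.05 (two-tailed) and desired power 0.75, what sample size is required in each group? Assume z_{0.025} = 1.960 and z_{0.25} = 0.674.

n = 315 per group

Cohen's d = |M₁ − M₂| / SD_pooled = |65.3 − 67.8| / 11.9 = 2.5 / 11.9 = 0.210.
For two independent groups with equal n: n = 2·((z_{α/2} + z_β) / d)².
z_{α/2} + z_β = 1.960 + 0.674 = 2.634.
n = 2 × (2.634 / 0.210)² = 2 × 12.543² = 2 × 157.32 = 314.6.
Round up to the next whole participant.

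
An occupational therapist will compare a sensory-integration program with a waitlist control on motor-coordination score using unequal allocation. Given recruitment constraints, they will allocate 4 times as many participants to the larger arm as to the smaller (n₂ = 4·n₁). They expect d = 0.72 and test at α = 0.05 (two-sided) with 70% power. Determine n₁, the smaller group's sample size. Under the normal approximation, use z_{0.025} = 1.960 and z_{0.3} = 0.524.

With allocation ratio k = n₂/n₁ = 4, Var(x̄₁−x̄₂) = σ²(1/n₁ + 1/(k·n₁)) = σ²·(k+1)/(k·n₁).
So n₁ = (1 + 1/k)·((z_{α/2} + z_β)/d)² = 1.250 × (2.484/0.72)².
n₁ = 1.250 × 11.90 = 14.9.
Round up: n₁ = 15, giving n₂ = 4 × 15 = 60.

n₁ = 15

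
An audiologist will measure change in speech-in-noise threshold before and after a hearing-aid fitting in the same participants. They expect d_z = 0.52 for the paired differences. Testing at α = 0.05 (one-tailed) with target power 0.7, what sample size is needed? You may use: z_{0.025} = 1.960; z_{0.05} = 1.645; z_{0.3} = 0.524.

n = 18 pairs

For a paired (one-sample on differences) test: n = ((z_{α} + z_β) / d)².
z_{α} + z_β = 1.645 + 0.524 = 2.169.
n = (2.169 / 0.52)² = 4.171² = 17.40.
Round up.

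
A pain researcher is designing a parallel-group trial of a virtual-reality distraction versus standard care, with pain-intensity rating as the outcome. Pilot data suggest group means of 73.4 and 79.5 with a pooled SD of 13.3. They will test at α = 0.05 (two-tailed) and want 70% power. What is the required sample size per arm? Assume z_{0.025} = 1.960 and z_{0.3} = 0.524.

Cohen's d = |M₁ − M₂| / SD_pooled = |73.4 − 79.5| / 13.3 = 6.1 / 13.3 = 0.459.
For two independent groups with equal n: n = 2·((z_{α/2} + z_β) / d)².
z_{α/2} + z_β = 1.960 + 0.524 = 2.484.
n = 2 × (2.484 / 0.459)² = 2 × 5.412² = 2 × 29.29 = 58.6.
Round up to the next whole participant.

n = 59 per group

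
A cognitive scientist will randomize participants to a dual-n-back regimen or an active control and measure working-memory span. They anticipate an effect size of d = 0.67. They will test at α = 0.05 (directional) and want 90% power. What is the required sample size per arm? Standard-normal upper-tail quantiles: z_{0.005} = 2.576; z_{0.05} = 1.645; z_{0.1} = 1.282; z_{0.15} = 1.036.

n = 39 per group

For two independent groups with equal n: n = 2·((z_{α} + z_β) / d)².
z_{α} + z_β = 1.645 + 1.282 = 2.927.
n = 2 × (2.927 / 0.67)² = 2 × 4.369² = 2 × 19.09 = 38.2.
Round up to the next whole participant.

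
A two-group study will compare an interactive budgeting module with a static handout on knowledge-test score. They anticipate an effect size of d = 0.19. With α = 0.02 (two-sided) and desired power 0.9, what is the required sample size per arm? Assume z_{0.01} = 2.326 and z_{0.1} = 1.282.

n = 722 per group

For two independent groups with equal n: n = 2·((z_{α/2} + z_β) / d)².
z_{α/2} + z_β = 2.326 + 1.282 = 3.608.
n = 2 × (3.608 / 0.19)² = 2 × 18.989² = 2 × 360.60 = 721.2.
Round up to the next whole participant.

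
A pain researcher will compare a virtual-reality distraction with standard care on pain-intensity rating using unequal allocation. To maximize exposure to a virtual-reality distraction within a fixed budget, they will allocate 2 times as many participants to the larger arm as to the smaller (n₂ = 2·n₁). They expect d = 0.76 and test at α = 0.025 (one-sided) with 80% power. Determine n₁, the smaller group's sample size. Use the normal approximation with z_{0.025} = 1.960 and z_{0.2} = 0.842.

n₁ = 21

With allocation ratio k = n₂/n₁ = 2, Var(x̄₁−x̄₂) = σ²(1/n₁ + 1/(k·n₁)) = σ²·(k+1)/(k·n₁).
So n₁ = (1 + 1/k)·((z_{α} + z_β)/d)² = 1.500 × (2.802/0.76)².
n₁ = 1.500 × 13.59 = 20.4.
Round up: n₁ = 21, giving n₂ = 2 × 21 = 42.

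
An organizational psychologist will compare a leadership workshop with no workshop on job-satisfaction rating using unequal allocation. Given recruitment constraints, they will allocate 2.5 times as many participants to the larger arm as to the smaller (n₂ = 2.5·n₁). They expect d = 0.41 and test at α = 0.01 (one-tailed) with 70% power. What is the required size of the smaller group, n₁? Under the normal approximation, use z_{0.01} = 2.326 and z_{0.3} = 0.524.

With allocation ratio k = n₂/n₁ = 2.5, Var(x̄₁−x̄₂) = σ²(1/n₁ + 1/(k·n₁)) = σ²·(k+1)/(k·n₁).
So n₁ = (1 + 1/k)·((z_{α} + z_β)/d)² = 1.400 × (2.850/0.41)².
n₁ = 1.400 × 48.32 = 67.6.
Round up: n₁ = 68, giving n₂ = 2.5 × 68 = 170.

n₁ = 68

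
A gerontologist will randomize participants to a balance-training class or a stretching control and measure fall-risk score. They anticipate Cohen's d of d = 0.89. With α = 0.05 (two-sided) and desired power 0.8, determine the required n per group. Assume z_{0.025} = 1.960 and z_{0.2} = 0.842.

n = 20 per group

For two independent groups with equal n: n = 2·((z_{α/2} + z_β) / d)².
z_{α/2} + z_β = 1.960 + 0.842 = 2.802.
n = 2 × (2.802 / 0.89)² = 2 × 3.148² = 2 × 9.91 = 19.8.
Round up to the next whole participant.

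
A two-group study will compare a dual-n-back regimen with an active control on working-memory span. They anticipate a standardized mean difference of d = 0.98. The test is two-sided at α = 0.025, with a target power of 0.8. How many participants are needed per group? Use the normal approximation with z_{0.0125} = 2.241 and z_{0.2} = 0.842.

n = 20 per group

For two independent groups with equal n: n = 2·((z_{α/2} + z_β) / d)².
z_{α/2} + z_β = 2.241 + 0.842 = 3.083.
n = 2 × (3.083 / 0.98)² = 2 × 3.146² = 2 × 9.90 = 19.8.
Round up to the next whole participant.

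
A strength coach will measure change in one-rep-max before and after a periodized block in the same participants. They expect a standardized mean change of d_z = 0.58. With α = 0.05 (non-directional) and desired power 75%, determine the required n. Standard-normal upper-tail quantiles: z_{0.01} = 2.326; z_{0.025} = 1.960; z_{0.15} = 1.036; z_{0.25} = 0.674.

For a paired (one-sample on differences) test: n = ((z_{α/2} + z_β) / d)².
z_{α/2} + z_β = 1.960 + 0.674 = 2.634.
n = (2.634 / 0.58)² = 4.541² = 20.62.
Round up.

n = 21 pairs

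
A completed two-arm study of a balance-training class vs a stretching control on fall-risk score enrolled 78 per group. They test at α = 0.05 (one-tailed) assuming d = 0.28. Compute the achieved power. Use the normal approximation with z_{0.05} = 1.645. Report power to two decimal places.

power ≈ 0.54

For two equal groups, power = Φ(d·√(n/2) − z_{α}).
d·√(n/2) = 0.28 × √(78/2) = 0.28 × 6.245 = 1.749.
z_β = 1.749 − 1.645 = 0.104.
Power = Φ(0.104) = 0.541.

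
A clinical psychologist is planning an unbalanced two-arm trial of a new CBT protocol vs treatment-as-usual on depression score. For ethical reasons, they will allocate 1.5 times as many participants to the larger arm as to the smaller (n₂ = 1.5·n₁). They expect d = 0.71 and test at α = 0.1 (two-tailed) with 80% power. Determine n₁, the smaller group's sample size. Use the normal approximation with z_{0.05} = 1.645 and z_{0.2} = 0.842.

n₁ = 21

With allocation ratio k = n₂/n₁ = 1.5, Var(x̄₁−x̄₂) = σ²(1/n₁ + 1/(k·n₁)) = σ²·(k+1)/(k·n₁).
So n₁ = (1 + 1/k)·((z_{α/2} + z_β)/d)² = 1.667 × (2.487/0.71)².
n₁ = 1.667 × 12.27 = 20.4.
Round up: n₁ = 21, giving n₂ = ⌈1.5 × 21⌉ = ⌈31.5⌉ = 32.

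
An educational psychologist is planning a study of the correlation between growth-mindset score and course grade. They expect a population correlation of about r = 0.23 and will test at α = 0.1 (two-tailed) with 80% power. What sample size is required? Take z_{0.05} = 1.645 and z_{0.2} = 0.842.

Fisher's z: C = ½·ln((1+r)/(1−r)) = ½·ln(1.5974) = 0.2342.
n = ((z_{α/2} + z_β)/C)² + 3.
(1.645 + 0.842) / 0.2342 = 2.487 / 0.2342 = 10.619.
n = 10.619² + 3 = 112.77 + 3 = 115.8.
Round up.

n = 116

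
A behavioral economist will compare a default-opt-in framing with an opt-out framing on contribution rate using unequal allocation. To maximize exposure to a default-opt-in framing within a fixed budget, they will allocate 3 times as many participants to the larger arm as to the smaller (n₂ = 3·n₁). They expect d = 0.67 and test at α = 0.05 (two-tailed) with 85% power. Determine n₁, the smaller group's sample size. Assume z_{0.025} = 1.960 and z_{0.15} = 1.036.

With allocation ratio k = n₂/n₁ = 3, Var(x̄₁−x̄₂) = σ²(1/n₁ + 1/(k·n₁)) = σ²·(k+1)/(k·n₁).
So n₁ = (1 + 1/k)·((z_{α/2} + z_β)/d)² = 1.333 × (2.996/0.67)².
n₁ = 1.333 × 20.00 = 26.7.
Round up: n₁ = 27, giving n₂ = 3 × 27 = 81.

n₁ = 27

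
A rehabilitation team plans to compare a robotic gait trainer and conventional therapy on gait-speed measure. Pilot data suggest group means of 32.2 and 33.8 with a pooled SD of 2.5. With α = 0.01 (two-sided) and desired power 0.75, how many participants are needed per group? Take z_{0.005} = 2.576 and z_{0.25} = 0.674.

n = 52 per group

Cohen's d = |M₁ − M₂| / SD_pooled = |32.2 − 33.8| / 2.5 = 1.6 / 2.5 = 0.640.
For two independent groups with equal n: n = 2·((z_{α/2} + z_β) / d)².
z_{α/2} + z_β = 2.576 + 0.674 = 3.250.
n = 2 × (3.250 / 0.640)² = 2 × 5.078² = 2 × 25.79 = 51.6.
Round up to the next whole participant.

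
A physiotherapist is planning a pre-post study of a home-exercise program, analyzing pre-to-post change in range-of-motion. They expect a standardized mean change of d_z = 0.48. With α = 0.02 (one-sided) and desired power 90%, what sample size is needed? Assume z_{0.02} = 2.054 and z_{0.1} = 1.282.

n = 49 pairs

For a paired (one-sample on differences) test: n = ((z_{α} + z_β) / d)².
z_{α} + z_β = 2.054 + 1.282 = 3.336.
n = (3.336 / 0.48)² = 6.950² = 48.30.
Round up.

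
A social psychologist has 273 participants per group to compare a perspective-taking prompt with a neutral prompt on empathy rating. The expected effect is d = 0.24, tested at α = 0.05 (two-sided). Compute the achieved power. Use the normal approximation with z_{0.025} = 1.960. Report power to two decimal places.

power ≈ 0.80

For two equal groups, power = Φ(d·√(n/2) − z_{α/2}).
d·√(n/2) = 0.24 × √(273/2) = 0.24 × 11.683 = 2.804.
z_β = 2.804 − 1.960 = 0.844.
Power = Φ(0.844) = 0.801.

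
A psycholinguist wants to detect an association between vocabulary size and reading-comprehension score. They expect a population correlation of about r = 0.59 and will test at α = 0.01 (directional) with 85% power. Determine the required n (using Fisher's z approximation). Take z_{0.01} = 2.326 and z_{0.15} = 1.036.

n = 28

Fisher's z: C = ½·ln((1+r)/(1−r)) = ½·ln(3.8780) = 0.6777.
n = ((z_{α} + z_β)/C)² + 3.
(2.326 + 1.036) / 0.6777 = 3.362 / 0.6777 = 4.961.
n = 4.961² + 3 = 24.61 + 3 = 27.6.
Round up.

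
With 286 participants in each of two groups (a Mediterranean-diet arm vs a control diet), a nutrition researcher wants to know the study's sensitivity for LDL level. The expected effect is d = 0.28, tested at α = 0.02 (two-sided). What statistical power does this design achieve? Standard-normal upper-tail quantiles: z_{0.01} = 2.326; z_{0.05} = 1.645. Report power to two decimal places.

power ≈ 0.85

For two equal groups, power = Φ(d·√(n/2) − z_{α/2}).
d·√(n/2) = 0.28 × √(286/2) = 0.28 × 11.958 = 3.348.
z_β = 3.348 − 2.326 = 1.022.
Power = Φ(1.022) = 0.847.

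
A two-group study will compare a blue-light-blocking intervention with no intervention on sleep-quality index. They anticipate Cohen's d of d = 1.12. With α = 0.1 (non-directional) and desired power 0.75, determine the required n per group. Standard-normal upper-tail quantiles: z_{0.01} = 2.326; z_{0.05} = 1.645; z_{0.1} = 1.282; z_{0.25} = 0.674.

For two independent groups with equal n: n = 2·((z_{α/2} + z_β) / d)².
z_{α/2} + z_β = 1.645 + 0.674 = 2.319.
n = 2 × (2.319 / 1.12)² = 2 × 2.071² = 2 × 4.29 = 8.6.
Round up to the next whole participant.

n = 9 per group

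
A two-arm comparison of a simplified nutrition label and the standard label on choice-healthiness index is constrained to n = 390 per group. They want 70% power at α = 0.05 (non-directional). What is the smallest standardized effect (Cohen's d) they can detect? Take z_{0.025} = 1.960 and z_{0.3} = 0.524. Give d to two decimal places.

d_min ≈ 0.18

For two independent groups of n = 390 each: d_min = (z_{α/2} + z_β)·√(2/n).
z-sum = 1.960 + 0.524 = 2.484.
d_min = 2.484 × √(2/390) = 2.484 × 0.0716 = 0.178.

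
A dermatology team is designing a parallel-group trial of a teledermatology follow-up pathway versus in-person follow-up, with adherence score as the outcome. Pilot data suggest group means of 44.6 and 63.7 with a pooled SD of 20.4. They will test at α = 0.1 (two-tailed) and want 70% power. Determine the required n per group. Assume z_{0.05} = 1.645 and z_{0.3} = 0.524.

Cohen's d = |M₁ − M₂| / SD_pooled = |44.6 − 63.7| / 20.4 = 19.1 / 20.4 = 0.936.
For two independent groups with equal n: n = 2·((z_{α/2} + z_β) / d)².
z_{α/2} + z_β = 1.645 + 0.524 = 2.169.
n = 2 × (2.169 / 0.936)² = 2 × 2.317² = 2 × 5.37 = 10.7.
Round up to the next whole participant.

n = 11 per group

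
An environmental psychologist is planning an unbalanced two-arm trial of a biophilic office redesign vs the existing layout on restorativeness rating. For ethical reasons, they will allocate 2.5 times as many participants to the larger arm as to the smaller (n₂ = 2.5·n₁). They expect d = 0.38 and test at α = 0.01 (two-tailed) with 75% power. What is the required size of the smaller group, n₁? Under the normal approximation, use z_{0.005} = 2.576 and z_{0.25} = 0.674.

n₁ = 103

With allocation ratio k = n₂/n₁ = 2.5, Var(x̄₁−x̄₂) = σ²(1/n₁ + 1/(k·n₁)) = σ²·(k+1)/(k·n₁).
So n₁ = (1 + 1/k)·((z_{α/2} + z_β)/d)² = 1.400 × (3.250/0.38)².
n₁ = 1.400 × 73.15 = 102.4.
Round up: n₁ = 103, giving n₂ = ⌈2.5 × 103⌉ = ⌈257.5⌉ = 258.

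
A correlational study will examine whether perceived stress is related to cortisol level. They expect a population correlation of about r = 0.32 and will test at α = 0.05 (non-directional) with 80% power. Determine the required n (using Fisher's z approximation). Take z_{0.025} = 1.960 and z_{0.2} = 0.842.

n = 75

Fisher's z: C = ½·ln((1+r)/(1−r)) = ½·ln(1.9412) = 0.3316.
n = ((z_{α/2} + z_β)/C)² + 3.
(1.960 + 0.842) / 0.3316 = 2.802 / 0.3316 = 8.450.
n = 8.450² + 3 = 71.40 + 3 = 74.4.
Round up.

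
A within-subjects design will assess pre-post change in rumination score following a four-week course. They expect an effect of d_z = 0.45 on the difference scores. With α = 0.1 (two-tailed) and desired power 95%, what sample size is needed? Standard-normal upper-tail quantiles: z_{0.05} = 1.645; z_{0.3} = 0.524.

n = 54 pairs

For a paired (one-sample on differences) test: n = ((z_{α/2} + z_β) / d)².
z_{α/2} + z_β = 1.645 + 1.645 = 3.290.
n = (3.290 / 0.45)² = 7.311² = 53.45.
Round up.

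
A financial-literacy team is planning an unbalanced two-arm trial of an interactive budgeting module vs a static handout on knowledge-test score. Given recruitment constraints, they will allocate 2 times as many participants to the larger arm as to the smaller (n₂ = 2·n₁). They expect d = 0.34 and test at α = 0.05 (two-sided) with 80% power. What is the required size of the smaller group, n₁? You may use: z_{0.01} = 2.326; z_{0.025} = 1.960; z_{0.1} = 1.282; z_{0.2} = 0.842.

n₁ = 102

With allocation ratio k = n₂/n₁ = 2, Var(x̄₁−x̄₂) = σ²(1/n₁ + 1/(k·n₁)) = σ²·(k+1)/(k·n₁).
So n₁ = (1 + 1/k)·((z_{α/2} + z_β)/d)² = 1.500 × (2.802/0.34)².
n₁ = 1.500 × 67.92 = 101.9.
Round up: n₁ = 102, giving n₂ = 2 × 102 = 204.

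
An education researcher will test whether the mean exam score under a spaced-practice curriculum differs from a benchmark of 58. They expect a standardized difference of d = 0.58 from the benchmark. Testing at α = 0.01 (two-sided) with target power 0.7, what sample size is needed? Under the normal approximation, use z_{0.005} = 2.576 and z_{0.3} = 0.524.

For a one-sample test: n = ((z_{α/2} + z_β) / d)².
z_{α/2} + z_β = 2.576 + 0.524 = 3.100.
n = (3.100 / 0.58)² = 5.345² = 28.57.
Round up.

n = 29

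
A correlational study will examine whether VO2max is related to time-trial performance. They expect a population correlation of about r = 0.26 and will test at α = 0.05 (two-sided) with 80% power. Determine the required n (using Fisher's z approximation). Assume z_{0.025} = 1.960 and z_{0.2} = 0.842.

n = 114

Fisher's z: C = ½·ln((1+r)/(1−r)) = ½·ln(1.7027) = 0.2661.
n = ((z_{α/2} + z_β)/C)² + 3.
(1.960 + 0.842) / 0.2661 = 2.802 / 0.2661 = 10.530.
n = 10.530² + 3 = 110.88 + 3 = 113.9.
Round up.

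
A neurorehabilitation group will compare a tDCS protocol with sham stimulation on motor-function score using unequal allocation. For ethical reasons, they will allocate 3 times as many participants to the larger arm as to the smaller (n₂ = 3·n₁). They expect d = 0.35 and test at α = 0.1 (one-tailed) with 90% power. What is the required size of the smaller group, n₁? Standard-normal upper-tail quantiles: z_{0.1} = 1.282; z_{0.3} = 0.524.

With allocation ratio k = n₂/n₁ = 3, Var(x̄₁−x̄₂) = σ²(1/n₁ + 1/(k·n₁)) = σ²·(k+1)/(k·n₁).
So n₁ = (1 + 1/k)·((z_{α} + z_β)/d)² = 1.333 × (2.564/0.35)².
n₁ = 1.333 × 53.67 = 71.6.
Round up: n₁ = 72, giving n₂ = 3 × 72 = 216.

n₁ = 72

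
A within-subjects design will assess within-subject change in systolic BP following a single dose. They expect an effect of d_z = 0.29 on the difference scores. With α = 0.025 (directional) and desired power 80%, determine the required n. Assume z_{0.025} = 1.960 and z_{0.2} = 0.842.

n = 94 pairs

For a paired (one-sample on differences) test: n = ((z_{α} + z_β) / d)².
z_{α} + z_β = 1.960 + 0.842 = 2.802.
n = (2.802 / 0.29)² = 9.662² = 93.36.
Round up.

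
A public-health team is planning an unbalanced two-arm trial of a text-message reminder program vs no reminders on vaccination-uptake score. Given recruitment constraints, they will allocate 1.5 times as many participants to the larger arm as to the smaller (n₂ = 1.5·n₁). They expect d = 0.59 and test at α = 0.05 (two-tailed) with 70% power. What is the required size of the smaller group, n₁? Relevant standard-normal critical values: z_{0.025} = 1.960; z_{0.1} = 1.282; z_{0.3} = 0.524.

With allocation ratio k = n₂/n₁ = 1.5, Var(x̄₁−x̄₂) = σ²(1/n₁ + 1/(k·n₁)) = σ²·(k+1)/(k·n₁).
So n₁ = (1 + 1/k)·((z_{α/2} + z_β)/d)² = 1.667 × (2.484/0.59)².
n₁ = 1.667 × 17.73 = 29.5.
Round up: n₁ = 30, giving n₂ = 1.5 × 30 = 45.

n₁ = 30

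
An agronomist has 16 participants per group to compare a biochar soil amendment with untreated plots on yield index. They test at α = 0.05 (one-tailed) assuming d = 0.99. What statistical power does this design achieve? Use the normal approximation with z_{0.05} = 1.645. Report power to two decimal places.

power ≈ 0.88

For two equal groups, power = Φ(d·√(n/2) − z_{α}).
d·√(n/2) = 0.99 × √(16/2) = 0.99 × 2.828 = 2.800.
z_β = 2.800 − 1.645 = 1.155.
Power = Φ(1.155) = 0.876.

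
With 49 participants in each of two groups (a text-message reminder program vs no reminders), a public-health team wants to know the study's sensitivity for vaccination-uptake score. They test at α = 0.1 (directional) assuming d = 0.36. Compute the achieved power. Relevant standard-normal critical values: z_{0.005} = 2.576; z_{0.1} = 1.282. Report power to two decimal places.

power ≈ 0.69

For two equal groups, power = Φ(d·√(n/2) − z_{α}).
d·√(n/2) = 0.36 × √(49/2) = 0.36 × 4.950 = 1.782.
z_β = 1.782 − 1.282 = 0.500.
Power = Φ(0.500) = 0.691.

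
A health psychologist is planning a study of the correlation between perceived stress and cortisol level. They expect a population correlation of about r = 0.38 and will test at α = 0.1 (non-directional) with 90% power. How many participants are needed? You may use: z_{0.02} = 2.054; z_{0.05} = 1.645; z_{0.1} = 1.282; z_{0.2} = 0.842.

n = 57

Fisher's z: C = ½·ln((1+r)/(1−r)) = ½·ln(2.2258) = 0.4001.
n = ((z_{α/2} + z_β)/C)² + 3.
(1.645 + 1.282) / 0.4001 = 2.927 / 0.4001 = 7.316.
n = 7.316² + 3 = 53.52 + 3 = 56.5.
Round up.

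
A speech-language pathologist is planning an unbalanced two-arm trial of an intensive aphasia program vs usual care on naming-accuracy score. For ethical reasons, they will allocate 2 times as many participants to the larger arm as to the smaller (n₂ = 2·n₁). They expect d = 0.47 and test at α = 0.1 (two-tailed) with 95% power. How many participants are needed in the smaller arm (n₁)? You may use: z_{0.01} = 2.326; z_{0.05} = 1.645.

n₁ = 74

With allocation ratio k = n₂/n₁ = 2, Var(x̄₁−x̄₂) = σ²(1/n₁ + 1/(k·n₁)) = σ²·(k+1)/(k·n₁).
So n₁ = (1 + 1/k)·((z_{α/2} + z_β)/d)² = 1.500 × (3.290/0.47)².
n₁ = 1.500 × 49.00 = 73.5.
Round up: n₁ = 74, giving n₂ = 2 × 74 = 148.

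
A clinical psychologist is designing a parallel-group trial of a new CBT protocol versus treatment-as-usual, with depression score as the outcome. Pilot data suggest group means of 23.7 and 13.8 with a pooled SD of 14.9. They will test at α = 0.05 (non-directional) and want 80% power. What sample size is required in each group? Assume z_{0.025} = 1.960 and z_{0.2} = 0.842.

Cohen's d = |M₁ − M₂| / SD_pooled = |23.7 − 13.8| / 14.9 = 9.9 / 14.9 = 0.664.
For two independent groups with equal n: n = 2·((z_{α/2} + z_β) / d)².
z_{α/2} + z_β = 1.960 + 0.842 = 2.802.
n = 2 × (2.802 / 0.664)² = 2 × 4.220² = 2 × 17.81 = 35.6.
Round up to the next whole participant.

n = 36 per group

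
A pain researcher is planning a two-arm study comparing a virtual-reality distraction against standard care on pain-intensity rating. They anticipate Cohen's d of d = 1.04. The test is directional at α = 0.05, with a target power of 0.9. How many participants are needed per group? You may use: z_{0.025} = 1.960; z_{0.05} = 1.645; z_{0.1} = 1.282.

n = 16 per group

For two independent groups with equal n: n = 2·((z_{α} + z_β) / d)².
z_{α} + z_β = 1.645 + 1.282 = 2.927.
n = 2 × (2.927 / 1.04)² = 2 × 2.814² = 2 × 7.92 = 15.8.
Round up to the next whole participant.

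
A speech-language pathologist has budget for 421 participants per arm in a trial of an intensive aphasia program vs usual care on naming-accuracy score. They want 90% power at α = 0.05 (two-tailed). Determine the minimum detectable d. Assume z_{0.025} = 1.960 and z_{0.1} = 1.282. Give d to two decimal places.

For two independent groups of n = 421 each: d_min = (z_{α/2} + z_β)·√(2/n).
z-sum = 1.960 + 1.282 = 3.242.
d_min = 3.242 × √(2/421) = 3.242 × 0.0689 = 0.223.

d_min ≈ 0.22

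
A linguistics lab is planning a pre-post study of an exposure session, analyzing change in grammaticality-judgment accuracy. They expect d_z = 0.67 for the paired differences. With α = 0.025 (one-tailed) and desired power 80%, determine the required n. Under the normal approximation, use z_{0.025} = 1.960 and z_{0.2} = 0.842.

n = 18 pairs

For a paired (one-sample on differences) test: n = ((z_{α} + z_β) / d)².
z_{α} + z_β = 1.960 + 0.842 = 2.802.
n = (2.802 / 0.67)² = 4.182² = 17.49.
Round up.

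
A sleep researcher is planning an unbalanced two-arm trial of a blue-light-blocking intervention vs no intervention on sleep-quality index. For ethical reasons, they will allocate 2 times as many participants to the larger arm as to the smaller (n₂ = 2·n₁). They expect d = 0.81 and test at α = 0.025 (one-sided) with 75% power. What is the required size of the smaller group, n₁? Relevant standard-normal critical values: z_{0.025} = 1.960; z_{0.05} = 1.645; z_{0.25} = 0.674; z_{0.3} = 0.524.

With allocation ratio k = n₂/n₁ = 2, Var(x̄₁−x̄₂) = σ²(1/n₁ + 1/(k·n₁)) = σ²·(k+1)/(k·n₁).
So n₁ = (1 + 1/k)·((z_{α} + z_β)/d)² = 1.500 × (2.634/0.81)².
n₁ = 1.500 × 10.57 = 15.9.
Round up: n₁ = 16, giving n₂ = 2 × 16 = 32.

n₁ = 16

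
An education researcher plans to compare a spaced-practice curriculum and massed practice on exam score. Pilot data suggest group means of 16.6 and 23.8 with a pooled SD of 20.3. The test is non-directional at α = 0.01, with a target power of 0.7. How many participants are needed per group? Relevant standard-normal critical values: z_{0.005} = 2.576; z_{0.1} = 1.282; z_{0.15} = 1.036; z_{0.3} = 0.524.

n = 153 per group

Cohen's d = |M₁ − M₂| / SD_pooled = |16.6 − 23.8| / 20.3 = 7.2 / 20.3 = 0.355.
For two independent groups with equal n: n = 2·((z_{α/2} + z_β) / d)².
z_{α/2} + z_β = 2.576 + 0.524 = 3.100.
n = 2 × (3.100 / 0.355)² = 2 × 8.732² = 2 × 76.25 = 152.5.
Round up to the next whole participant.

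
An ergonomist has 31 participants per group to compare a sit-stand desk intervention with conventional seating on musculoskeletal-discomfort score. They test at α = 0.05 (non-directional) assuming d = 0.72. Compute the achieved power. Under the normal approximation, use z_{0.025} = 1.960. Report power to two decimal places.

For two equal groups, power = Φ(d·√(n/2) − z_{α/2}).
d·√(n/2) = 0.72 × √(31/2) = 0.72 × 3.937 = 2.835.
z_β = 2.835 − 1.960 = 0.875.
Power = Φ(0.875) = 0.809.

power ≈ 0.81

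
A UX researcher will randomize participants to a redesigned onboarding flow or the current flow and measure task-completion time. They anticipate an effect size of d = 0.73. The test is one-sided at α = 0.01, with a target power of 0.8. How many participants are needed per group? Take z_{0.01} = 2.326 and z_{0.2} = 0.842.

For two independent groups with equal n: n = 2·((z_{α} + z_β) / d)².
z_{α} + z_β = 2.326 + 0.842 = 3.168.
n = 2 × (3.168 / 0.73)² = 2 × 4.340² = 2 × 18.83 = 37.7.
Round up to the next whole participant.

n = 38 per group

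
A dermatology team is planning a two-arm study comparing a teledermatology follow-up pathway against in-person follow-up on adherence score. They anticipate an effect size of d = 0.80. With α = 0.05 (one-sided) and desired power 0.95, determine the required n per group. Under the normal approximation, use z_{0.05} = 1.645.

For two independent groups with equal n: n = 2·((z_{α} + z_β) / d)².
z_{α} + z_β = 1.645 + 1.645 = 3.290.
n = 2 × (3.290 / 0.80)² = 2 × 4.112² = 2 × 16.91 = 33.8.
Round up to the next whole participant.

n = 34 per group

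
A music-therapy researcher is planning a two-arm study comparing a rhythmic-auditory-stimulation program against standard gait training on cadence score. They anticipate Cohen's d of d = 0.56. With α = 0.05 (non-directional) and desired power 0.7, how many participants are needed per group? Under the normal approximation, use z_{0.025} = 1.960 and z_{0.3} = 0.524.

n = 40 per group

For two independent groups with equal n: n = 2·((z_{α/2} + z_β) / d)².
z_{α/2} + z_β = 1.960 + 0.524 = 2.484.
n = 2 × (2.484 / 0.56)² = 2 × 4.436² = 2 × 19.68 = 39.4.
Round up to the next whole participant.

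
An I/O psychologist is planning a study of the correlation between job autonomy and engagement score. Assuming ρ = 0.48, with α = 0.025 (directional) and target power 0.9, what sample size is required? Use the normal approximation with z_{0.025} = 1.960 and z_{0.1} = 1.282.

n = 42

Fisher's z: C = ½·ln((1+r)/(1−r)) = ½·ln(2.8462) = 0.5230.
n = ((z_{α} + z_β)/C)² + 3.
(1.960 + 1.282) / 0.5230 = 3.242 / 0.5230 = 6.199.
n = 6.199² + 3 = 38.43 + 3 = 41.4.
Round up.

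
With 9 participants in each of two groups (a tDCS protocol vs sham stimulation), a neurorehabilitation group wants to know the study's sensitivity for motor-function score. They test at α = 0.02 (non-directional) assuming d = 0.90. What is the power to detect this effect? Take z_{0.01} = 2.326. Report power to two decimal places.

power ≈ 0.34

For two equal groups, power = Φ(d·√(n/2) − z_{α/2}).
d·√(n/2) = 0.90 × √(9/2) = 0.90 × 2.121 = 1.909.
z_β = 1.909 − 2.326 = -0.417.
Power = Φ(-0.417) = 0.338.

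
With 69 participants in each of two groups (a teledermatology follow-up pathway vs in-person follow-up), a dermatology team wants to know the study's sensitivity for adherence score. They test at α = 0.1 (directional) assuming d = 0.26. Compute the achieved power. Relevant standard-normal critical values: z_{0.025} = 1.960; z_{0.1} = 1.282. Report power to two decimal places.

power ≈ 0.60

For two equal groups, power = Φ(d·√(n/2) − z_{α}).
d·√(n/2) = 0.26 × √(69/2) = 0.26 × 5.874 = 1.527.
z_β = 1.527 − 1.282 = 0.245.
Power = Φ(0.245) = 0.597.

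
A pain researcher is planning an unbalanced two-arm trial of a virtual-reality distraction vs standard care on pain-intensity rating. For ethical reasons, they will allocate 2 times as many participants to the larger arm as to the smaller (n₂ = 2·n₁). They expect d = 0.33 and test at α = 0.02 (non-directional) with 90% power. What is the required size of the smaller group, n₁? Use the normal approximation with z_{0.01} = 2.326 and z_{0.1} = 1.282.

n₁ = 180

With allocation ratio k = n₂/n₁ = 2, Var(x̄₁−x̄₂) = σ²(1/n₁ + 1/(k·n₁)) = σ²·(k+1)/(k·n₁).
So n₁ = (1 + 1/k)·((z_{α/2} + z_β)/d)² = 1.500 × (3.608/0.33)².
n₁ = 1.500 × 119.54 = 179.3.
Round up: n₁ = 180, giving n₂ = 2 × 180 = 360.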